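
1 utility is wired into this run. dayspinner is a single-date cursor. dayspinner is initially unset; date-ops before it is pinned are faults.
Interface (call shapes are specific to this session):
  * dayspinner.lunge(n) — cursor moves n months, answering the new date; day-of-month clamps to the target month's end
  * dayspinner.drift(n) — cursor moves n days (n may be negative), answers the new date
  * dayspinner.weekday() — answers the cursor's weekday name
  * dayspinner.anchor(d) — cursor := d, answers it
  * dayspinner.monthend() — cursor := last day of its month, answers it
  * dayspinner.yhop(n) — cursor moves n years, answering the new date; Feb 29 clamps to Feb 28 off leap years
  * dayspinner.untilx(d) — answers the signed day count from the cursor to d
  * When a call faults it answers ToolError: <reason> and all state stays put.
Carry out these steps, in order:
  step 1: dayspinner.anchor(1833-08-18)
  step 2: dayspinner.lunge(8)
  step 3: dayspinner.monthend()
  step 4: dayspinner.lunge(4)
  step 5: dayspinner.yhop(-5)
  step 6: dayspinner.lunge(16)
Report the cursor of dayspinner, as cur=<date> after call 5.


·→ anchor(1833-08-18)
·← 1833-08-18
·→ lunge(8)
·← 1834-04-18
·→ monthend()
·← 1834-04-30
·→ lunge(4)
·← 1834-08-30
·→ yhop(-5)
·← 1829-08-30
·→ lunge(16)
·← 1830-12-30

Answer: cur=1829-08-30


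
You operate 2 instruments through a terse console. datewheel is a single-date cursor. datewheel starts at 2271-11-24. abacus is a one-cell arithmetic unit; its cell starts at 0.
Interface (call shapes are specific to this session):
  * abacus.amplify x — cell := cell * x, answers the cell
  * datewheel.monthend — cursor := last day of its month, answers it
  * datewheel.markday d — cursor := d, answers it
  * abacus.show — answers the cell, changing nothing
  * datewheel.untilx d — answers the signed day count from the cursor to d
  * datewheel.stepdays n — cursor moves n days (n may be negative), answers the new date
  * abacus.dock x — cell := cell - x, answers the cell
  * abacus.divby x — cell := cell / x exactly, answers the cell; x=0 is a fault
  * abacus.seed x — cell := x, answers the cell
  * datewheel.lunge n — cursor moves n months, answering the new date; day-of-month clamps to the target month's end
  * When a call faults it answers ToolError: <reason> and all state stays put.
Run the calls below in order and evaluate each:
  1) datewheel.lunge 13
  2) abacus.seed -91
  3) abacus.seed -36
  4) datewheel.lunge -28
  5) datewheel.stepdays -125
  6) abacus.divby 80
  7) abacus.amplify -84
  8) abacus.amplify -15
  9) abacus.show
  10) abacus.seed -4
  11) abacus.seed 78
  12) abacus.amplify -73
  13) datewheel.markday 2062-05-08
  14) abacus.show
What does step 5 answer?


Answer: 2270-04-21

Derivation:
# lunge(n: 13) => 2272-12-24
# seed(x: -91) => -91
# seed(x: -36) => -36
# lunge(n: -28) => 2270-08-24
# stepdays(n: -125) => 2270-04-21
# divby(x: 80) => -9/20
# amplify(x: -84) => 189/5
# amplify(x: -15) => -567
# show() => -567
# seed(x: -4) => -4
# seed(x: 78) => 78
# amplify(x: -73) => -5694
# markday(d: 2062-05-08) => 2062-05-08
# show() => -5694


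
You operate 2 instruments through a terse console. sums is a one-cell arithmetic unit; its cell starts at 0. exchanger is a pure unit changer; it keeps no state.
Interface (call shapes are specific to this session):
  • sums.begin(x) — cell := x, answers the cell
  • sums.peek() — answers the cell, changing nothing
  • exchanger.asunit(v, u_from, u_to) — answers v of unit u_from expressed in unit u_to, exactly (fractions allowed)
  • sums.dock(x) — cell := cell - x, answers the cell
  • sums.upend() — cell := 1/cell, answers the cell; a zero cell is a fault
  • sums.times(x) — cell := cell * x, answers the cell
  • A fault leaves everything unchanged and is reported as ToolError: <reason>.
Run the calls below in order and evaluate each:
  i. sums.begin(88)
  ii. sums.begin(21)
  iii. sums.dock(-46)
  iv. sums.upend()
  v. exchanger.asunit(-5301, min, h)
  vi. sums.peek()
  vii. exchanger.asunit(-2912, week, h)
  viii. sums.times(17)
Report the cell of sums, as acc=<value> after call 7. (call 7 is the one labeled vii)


[in] sums.begin x→88
= 88
[in] sums.begin x→21
= 21
[in] sums.dock x→-46
= 67
[in] sums.upend
= 1/67
[in] exchanger.asunit v→-5301 u_from→min u_to→h
= -1767/20
[in] sums.peek
= 1/67
[in] exchanger.asunit v→-2912 u_from→week u_to→h
= -489216
[in] sums.times x→17
= 17/67

Answer: acc=1/67


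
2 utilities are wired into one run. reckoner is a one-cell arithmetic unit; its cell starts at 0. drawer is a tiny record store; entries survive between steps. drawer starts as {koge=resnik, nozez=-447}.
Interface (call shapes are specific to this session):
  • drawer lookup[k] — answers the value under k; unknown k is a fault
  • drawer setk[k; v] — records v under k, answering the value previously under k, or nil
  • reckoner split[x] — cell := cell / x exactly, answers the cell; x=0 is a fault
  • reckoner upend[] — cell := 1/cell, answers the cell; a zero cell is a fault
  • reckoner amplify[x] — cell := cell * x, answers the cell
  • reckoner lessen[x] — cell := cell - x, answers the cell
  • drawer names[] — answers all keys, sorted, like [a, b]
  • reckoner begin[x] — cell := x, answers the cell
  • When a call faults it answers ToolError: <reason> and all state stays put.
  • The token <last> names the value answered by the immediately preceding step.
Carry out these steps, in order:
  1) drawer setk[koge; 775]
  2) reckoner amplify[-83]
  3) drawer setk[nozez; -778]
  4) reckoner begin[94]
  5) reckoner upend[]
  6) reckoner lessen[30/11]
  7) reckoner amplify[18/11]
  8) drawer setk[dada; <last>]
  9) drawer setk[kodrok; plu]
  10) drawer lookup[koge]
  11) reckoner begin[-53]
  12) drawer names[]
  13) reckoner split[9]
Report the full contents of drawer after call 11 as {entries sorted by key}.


Answer: {dada=-25281/5687, kodrok=plu, koge=775, nozez=-778}

Derivation:
~$ drawer setk k='koge' v='775'
[out] resnik
~$ reckoner amplify x='-83'
[out] 0
~$ drawer setk k='nozez' v='-778'
[out] -447
~$ reckoner begin x='94'
[out] 94
~$ reckoner upend
[out] 1/94
~$ reckoner lessen x='30/11'
[out] -2809/1034
~$ reckoner amplify x='18/11'
[out] -25281/5687
~$ drawer setk k='dada' v='<last>'
[out] nil
~$ drawer setk k='kodrok' v='plu'
[out] nil
~$ drawer lookup k='koge'
[out] 775
~$ reckoner begin x='-53'
[out] -53
~$ drawer names
[out] [dada, kodrok, koge, nozez]
~$ reckoner split x='9'
[out] -53/9


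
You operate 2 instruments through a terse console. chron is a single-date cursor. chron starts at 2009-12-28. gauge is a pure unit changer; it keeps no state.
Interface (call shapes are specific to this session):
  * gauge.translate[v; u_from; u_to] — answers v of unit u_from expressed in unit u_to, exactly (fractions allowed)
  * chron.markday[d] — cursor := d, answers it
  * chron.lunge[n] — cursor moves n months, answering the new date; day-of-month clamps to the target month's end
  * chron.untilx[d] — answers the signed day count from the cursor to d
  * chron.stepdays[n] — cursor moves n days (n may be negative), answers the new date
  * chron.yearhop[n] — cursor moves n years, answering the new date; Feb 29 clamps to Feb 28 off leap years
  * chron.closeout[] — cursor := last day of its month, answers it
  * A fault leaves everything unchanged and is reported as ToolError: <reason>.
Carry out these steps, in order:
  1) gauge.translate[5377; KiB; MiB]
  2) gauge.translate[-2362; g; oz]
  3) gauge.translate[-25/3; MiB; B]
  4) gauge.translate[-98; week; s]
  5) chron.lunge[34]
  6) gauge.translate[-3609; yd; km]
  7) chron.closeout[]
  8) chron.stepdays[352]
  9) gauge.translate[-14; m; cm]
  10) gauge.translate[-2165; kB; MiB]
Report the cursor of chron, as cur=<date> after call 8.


Answer: cur=2013-10-18

Derivation:
==> gauge.translate(v→5377, u_from→KiB, u_to→MiB)
<== 5377/1024
==> gauge.translate(v→-2362, u_from→g, u_to→oz)
<== -3779200000/45359237
==> gauge.translate(v→-25/3, u_from→MiB, u_to→B)
<== -26214400/3
==> gauge.translate(v→-98, u_from→week, u_to→s)
<== -59270400
==> chron.lunge(n→34)
<== 2012-10-28
==> gauge.translate(v→-3609, u_from→yd, u_to→km)
<== -4125087/1250000
==> chron.closeout()
<== 2012-10-31
==> chron.stepdays(n→352)
<== 2013-10-18
==> gauge.translate(v→-14, u_from→m, u_to→cm)
<== -1400
==> gauge.translate(v→-2165, u_from→kB, u_to→MiB)
<== -270625/131072


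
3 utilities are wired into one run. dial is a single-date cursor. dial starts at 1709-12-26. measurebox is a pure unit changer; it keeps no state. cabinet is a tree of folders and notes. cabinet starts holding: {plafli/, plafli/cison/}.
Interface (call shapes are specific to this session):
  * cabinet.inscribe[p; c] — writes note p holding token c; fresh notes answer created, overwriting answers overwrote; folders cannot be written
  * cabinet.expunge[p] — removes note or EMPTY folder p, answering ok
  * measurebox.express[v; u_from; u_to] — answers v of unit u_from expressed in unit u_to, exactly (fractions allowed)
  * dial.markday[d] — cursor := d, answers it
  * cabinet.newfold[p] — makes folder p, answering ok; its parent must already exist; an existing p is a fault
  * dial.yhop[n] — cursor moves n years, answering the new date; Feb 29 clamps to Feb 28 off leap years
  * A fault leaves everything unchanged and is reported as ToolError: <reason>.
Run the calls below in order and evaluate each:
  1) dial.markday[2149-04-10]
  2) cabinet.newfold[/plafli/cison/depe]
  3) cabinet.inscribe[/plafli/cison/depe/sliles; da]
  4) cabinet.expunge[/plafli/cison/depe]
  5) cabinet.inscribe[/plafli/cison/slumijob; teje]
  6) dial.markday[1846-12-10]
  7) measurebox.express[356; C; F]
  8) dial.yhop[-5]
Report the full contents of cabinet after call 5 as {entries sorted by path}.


Answer: {plafli/, plafli/cison/, plafli/cison/depe/, plafli/cison/depe/sliles=da, plafli/cison/slumijob=teje}

Derivation:
Act: dial.markday[d→2149-04-10]
Obs: 2149-04-10
Act: cabinet.newfold[p→/plafli/cison/depe]
Obs: ok
Act: cabinet.inscribe[p→/plafli/cison/depe/sliles; c→da]
Obs: created
Act: cabinet.expunge[p→/plafli/cison/depe]
Obs: ToolError: not empty
Act: cabinet.inscribe[p→/plafli/cison/slumijob; c→teje]
Obs: created
Act: dial.markday[d→1846-12-10]
Obs: 1846-12-10
Act: measurebox.express[v→356; u_from→C; u_to→F]
Obs: 3364/5
Act: dial.yhop[n→-5]
Obs: 1841-12-10


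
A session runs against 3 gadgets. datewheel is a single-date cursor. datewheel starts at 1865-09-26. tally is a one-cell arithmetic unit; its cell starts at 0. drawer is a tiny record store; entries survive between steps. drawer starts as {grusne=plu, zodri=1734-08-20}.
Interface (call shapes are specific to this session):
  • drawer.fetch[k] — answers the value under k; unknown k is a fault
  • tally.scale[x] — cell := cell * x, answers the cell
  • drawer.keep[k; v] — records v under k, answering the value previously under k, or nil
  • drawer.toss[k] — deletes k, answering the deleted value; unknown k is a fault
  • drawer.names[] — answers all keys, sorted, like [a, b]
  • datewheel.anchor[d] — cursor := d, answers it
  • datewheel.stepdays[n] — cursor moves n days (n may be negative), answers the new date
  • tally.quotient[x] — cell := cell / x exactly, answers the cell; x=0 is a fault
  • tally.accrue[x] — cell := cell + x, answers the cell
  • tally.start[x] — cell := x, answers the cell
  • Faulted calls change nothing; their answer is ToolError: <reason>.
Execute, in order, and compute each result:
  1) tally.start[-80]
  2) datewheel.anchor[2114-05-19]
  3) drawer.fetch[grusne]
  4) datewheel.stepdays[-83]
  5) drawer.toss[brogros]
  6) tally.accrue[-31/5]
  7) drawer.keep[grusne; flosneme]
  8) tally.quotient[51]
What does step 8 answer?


Answer: -431/255

Derivation:
·→ tally.start(x=-80)
·← -80
·→ datewheel.anchor(d=2114-05-19)
·← 2114-05-19
·→ drawer.fetch(k=grusne)
·← plu
·→ datewheel.stepdays(n=-83)
·← 2114-02-25
·→ drawer.toss(k=brogros)
·← ToolError: no such key brogros
·→ tally.accrue(x=-31/5)
·← -431/5
·→ drawer.keep(k=grusne, v=flosneme)
·← plu
·→ tally.quotient(x=51)
·← -431/255


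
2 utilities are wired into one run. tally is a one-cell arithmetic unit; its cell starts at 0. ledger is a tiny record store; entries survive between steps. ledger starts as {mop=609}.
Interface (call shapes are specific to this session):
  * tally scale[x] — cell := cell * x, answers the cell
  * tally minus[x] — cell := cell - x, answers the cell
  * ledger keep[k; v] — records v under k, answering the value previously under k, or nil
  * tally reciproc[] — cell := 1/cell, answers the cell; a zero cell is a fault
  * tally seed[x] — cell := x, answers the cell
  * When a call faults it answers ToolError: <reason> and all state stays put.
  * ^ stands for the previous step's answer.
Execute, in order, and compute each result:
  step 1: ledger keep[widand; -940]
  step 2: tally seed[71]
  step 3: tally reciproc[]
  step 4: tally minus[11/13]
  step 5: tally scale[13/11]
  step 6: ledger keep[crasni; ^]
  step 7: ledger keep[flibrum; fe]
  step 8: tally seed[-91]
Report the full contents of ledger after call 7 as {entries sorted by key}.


$ ledger keep widand -940
  nil
$ tally seed 71
  71
$ tally reciproc
  1/71
$ tally minus 11/13
  -768/923
$ tally scale 13/11
  -768/781
$ ledger keep crasni ^
  nil
$ ledger keep flibrum fe
  nil
$ tally seed -91
  -91

Answer: {crasni=-768/781, flibrum=fe, mop=609, widand=-940}


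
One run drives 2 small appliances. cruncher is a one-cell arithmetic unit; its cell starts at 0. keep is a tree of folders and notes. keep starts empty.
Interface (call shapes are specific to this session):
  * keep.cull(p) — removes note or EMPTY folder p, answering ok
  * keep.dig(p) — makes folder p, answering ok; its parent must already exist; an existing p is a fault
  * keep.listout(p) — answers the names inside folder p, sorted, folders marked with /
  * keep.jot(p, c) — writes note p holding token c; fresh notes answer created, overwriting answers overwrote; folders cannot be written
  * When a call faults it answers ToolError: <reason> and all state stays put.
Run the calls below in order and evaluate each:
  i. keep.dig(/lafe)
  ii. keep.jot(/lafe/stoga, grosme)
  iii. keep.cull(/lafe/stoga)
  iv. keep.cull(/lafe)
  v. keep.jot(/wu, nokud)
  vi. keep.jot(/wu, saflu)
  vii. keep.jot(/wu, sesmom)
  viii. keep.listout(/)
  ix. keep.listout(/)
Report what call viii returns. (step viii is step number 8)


I run keep.dig on /lafe, which returns ok.
Invoking keep.jot on /lafe/stoga, grosme, — result: created.
Now I run keep.cull on /lafe/stoga, and observe ok.
I run keep.cull on /lafe, which returns ok.
I run keep.jot on /wu, nokud, yielding created.
Using keep.jot on /wu, saflu, and see overwrote.
I run keep.jot on /wu, sesmom, and get overwrote.
Next I call keep.listout on /: [wu].
Calling keep.listout on /, — result: [wu].

Answer: [wu]


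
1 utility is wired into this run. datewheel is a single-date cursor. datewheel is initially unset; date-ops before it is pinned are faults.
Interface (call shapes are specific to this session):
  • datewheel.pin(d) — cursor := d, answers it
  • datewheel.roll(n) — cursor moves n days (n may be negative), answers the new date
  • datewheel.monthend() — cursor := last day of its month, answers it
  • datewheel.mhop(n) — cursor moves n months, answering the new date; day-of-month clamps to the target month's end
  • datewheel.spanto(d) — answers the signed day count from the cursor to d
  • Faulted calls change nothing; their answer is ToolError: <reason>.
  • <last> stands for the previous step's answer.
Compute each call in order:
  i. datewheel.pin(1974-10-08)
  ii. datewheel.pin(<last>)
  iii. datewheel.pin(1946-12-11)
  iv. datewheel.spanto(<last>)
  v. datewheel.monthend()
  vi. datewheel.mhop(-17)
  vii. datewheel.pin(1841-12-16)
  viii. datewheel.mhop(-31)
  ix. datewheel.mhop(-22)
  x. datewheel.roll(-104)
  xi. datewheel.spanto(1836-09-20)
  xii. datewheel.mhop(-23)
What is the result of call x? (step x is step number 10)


Answer: 1837-04-03

Derivation:
~$ pin d='1974-10-08'
:: 1974-10-08
~$ pin d='<last>'
:: 1974-10-08
~$ pin d='1946-12-11'
:: 1946-12-11
~$ spanto d='<last>'
:: 0
~$ monthend
:: 1946-12-31
~$ mhop n='-17'
:: 1945-07-31
~$ pin d='1841-12-16'
:: 1841-12-16
~$ mhop n='-31'
:: 1839-05-16
~$ mhop n='-22'
:: 1837-07-16
~$ roll n='-104'
:: 1837-04-03
~$ spanto d='1836-09-20'
:: -195
~$ mhop n='-23'
:: 1835-05-03


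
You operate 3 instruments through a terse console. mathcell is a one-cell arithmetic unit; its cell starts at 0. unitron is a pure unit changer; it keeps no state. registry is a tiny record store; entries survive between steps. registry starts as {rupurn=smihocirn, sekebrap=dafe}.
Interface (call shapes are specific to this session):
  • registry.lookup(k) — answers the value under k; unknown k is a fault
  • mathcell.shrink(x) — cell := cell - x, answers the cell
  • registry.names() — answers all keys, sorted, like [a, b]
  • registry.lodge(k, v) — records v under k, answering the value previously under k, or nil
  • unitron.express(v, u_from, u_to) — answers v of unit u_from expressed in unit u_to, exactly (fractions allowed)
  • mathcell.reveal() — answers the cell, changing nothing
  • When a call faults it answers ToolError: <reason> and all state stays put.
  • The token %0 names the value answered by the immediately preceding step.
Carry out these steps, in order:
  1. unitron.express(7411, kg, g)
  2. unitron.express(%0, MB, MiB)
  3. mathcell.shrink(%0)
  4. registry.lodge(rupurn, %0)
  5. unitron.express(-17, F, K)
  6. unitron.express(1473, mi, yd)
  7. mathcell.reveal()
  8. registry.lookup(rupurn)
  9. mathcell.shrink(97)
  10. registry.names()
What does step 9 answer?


Then unitron.express passing v='7411', u_from='kg', u_to='g', giving 7411000.
I call unitron.express passing v='%0', u_from='MB', u_to='MiB', giving 14474609375/2048.
Then mathcell.shrink passing x='%0': -14474609375/2048.
Invoking registry.lodge passing k='rupurn', v='%0', which returns smihocirn.
Calling unitron.express passing v='-17', u_from='F', u_to='K', which returns 44267/180.
Then unitron.express passing v='1473', u_from='mi', u_to='yd', which returns 2592480.
I try mathcell.reveal: -14474609375/2048.
I try registry.lookup passing k='rupurn', — result: -14474609375/2048.
I invoke mathcell.shrink passing x='97': -14474808031/2048.
Invoking registry.names(), which returns [rupurn, sekebrap].

Answer: -14474808031/2048


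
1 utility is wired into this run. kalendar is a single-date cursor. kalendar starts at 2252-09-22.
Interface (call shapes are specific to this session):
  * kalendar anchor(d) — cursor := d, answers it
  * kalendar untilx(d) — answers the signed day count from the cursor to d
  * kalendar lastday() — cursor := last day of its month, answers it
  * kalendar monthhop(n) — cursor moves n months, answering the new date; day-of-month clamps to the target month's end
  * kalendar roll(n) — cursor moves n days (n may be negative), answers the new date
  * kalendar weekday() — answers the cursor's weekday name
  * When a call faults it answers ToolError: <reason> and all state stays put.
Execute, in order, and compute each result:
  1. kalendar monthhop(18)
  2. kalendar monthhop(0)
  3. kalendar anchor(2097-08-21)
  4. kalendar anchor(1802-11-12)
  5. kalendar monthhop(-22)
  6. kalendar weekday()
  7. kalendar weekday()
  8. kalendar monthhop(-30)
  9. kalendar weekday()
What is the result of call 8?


Step: kalendar monthhop[18]
Result: 2254-03-22
Step: kalendar monthhop[0]
Result: 2254-03-22
Step: kalendar anchor[2097-08-21]
Result: 2097-08-21
Step: kalendar anchor[1802-11-12]
Result: 1802-11-12
Step: kalendar monthhop[-22]
Result: 1801-01-12
Step: kalendar weekday[]
Result: Monday
Step: kalendar weekday[]
Result: Monday
Step: kalendar monthhop[-30]
Result: 1798-07-12
Step: kalendar weekday[]
Result: Thursday

Answer: 1798-07-12


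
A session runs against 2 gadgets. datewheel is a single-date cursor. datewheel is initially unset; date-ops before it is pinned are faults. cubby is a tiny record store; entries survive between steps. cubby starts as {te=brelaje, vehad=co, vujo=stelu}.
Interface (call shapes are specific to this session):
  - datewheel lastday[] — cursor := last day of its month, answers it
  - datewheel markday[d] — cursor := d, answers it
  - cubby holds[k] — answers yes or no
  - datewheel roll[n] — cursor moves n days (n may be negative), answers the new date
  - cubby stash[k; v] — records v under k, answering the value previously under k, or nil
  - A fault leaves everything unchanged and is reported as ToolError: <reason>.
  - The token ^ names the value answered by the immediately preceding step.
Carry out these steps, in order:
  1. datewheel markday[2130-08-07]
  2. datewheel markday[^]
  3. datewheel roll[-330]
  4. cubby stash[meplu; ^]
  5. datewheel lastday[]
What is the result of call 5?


Act: datewheel markday[d=2130-08-07]
Obs: 2130-08-07
Act: datewheel markday[d=^]
Obs: 2130-08-07
Act: datewheel roll[n=-330]
Obs: 2129-09-11
Act: cubby stash[k=meplu; v=^]
Obs: nil
Act: datewheel lastday[]
Obs: 2129-09-30

Answer: 2129-09-30


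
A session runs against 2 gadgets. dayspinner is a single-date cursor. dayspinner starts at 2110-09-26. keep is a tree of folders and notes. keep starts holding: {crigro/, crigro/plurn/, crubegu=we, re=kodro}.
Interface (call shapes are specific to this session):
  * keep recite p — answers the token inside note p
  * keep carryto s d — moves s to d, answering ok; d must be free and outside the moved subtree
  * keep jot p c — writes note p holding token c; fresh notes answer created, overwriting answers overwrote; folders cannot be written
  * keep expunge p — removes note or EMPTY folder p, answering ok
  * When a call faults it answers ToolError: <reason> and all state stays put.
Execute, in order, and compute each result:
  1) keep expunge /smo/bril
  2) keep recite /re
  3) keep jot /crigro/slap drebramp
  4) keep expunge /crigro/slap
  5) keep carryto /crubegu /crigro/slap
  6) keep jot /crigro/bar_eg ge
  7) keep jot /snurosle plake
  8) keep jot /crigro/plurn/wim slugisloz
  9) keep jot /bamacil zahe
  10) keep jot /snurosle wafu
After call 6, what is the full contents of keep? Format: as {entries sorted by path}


Answer: {crigro/, crigro/bar_eg=ge, crigro/plurn/, crigro/slap=we, re=kodro}

Derivation:
>> keep expunge(p: /smo/bril)
<< ToolError: not found
>> keep recite(p: /re)
<< kodro
>> keep jot(p: /crigro/slap, c: drebramp)
<< created
>> keep expunge(p: /crigro/slap)
<< ok
>> keep carryto(s: /crubegu, d: /crigro/slap)
<< ok
>> keep jot(p: /crigro/bar_eg, c: ge)
<< created
>> keep jot(p: /snurosle, c: plake)
<< created
>> keep jot(p: /crigro/plurn/wim, c: slugisloz)
<< created
>> keep jot(p: /bamacil, c: zahe)
<< created
>> keep jot(p: /snurosle, c: wafu)
<< overwrote


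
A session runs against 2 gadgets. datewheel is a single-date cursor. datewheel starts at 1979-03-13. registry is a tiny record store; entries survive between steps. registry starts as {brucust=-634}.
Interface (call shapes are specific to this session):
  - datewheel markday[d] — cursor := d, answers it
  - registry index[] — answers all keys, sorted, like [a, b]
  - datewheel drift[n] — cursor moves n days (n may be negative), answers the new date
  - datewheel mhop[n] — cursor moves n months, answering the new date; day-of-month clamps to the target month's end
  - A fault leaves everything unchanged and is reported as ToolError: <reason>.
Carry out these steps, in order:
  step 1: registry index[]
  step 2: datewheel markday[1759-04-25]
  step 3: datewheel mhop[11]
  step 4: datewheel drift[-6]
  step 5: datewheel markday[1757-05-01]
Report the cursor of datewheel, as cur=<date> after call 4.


I use registry index, — result: [brucust].
I use datewheel markday on d→1759-04-25, and observe 1759-04-25.
Using datewheel mhop on n→11, yielding 1760-03-25.
I use datewheel drift on n→-6, and observe 1760-03-19.
I call datewheel markday on d→1757-05-01, and see 1757-05-01.

Answer: cur=1760-03-19


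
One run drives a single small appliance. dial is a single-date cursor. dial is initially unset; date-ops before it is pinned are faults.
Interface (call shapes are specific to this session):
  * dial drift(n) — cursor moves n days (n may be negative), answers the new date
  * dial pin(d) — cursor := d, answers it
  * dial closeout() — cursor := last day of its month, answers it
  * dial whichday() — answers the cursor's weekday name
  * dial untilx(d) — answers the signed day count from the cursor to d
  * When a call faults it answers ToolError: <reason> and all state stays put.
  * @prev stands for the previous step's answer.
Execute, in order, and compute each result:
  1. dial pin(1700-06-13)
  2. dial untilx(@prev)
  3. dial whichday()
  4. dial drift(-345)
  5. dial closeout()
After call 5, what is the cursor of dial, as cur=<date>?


> dial pin d='1700-06-13'
:: 1700-06-13
> dial untilx d='@prev'
:: 0
> dial whichday
:: Sunday
> dial drift n='-345'
:: 1699-07-03
> dial closeout
:: 1699-07-31

Answer: cur=1699-07-31


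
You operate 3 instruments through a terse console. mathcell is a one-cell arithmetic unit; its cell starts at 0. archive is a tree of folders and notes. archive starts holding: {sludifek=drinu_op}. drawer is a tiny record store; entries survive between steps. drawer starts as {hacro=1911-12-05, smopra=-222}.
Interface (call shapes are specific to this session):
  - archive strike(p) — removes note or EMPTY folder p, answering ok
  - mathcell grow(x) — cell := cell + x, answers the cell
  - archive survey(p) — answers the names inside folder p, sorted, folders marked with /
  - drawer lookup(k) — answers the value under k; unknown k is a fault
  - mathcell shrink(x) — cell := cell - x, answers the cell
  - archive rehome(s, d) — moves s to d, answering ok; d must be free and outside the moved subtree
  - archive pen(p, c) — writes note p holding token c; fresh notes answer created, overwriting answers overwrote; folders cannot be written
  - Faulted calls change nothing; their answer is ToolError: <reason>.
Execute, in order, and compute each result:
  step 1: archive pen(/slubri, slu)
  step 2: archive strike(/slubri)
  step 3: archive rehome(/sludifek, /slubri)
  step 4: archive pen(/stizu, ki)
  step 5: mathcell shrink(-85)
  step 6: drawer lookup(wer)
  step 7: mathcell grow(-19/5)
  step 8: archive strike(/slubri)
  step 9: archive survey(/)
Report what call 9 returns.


I run archive pen passing p→/slubri, c→slu, yielding created.
Calling archive strike passing p→/slubri: ok.
Then archive rehome passing s→/sludifek, d→/slubri, and get ok.
I use archive pen passing p→/stizu, c→ki, and get created.
Next I call mathcell shrink passing x→-85, and observe 85.
I call drawer lookup passing k→wer, which returns ToolError: no such key wer.
Calling mathcell grow passing x→-19/5, yielding 406/5.
Using archive strike passing p→/slubri, yielding ok.
I run archive survey passing p→/, and see [stizu].

Answer: [stizu]


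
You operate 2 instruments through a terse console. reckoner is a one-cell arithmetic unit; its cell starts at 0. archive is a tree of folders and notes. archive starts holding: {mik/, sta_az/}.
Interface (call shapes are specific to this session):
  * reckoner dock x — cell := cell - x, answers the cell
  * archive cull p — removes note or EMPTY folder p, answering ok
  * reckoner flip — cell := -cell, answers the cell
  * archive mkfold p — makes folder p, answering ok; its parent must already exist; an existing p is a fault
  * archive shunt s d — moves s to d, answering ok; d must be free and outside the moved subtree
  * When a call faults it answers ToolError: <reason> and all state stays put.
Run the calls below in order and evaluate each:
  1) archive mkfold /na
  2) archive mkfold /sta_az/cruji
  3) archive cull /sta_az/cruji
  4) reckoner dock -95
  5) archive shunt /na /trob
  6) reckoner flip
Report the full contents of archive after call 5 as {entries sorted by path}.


[in] archive mkfold p='/na'
  ok
[in] archive mkfold p='/sta_az/cruji'
  ok
[in] archive cull p='/sta_az/cruji'
  ok
[in] reckoner dock x='-95'
  95
[in] archive shunt s='/na' d='/trob'
  ok
[in] reckoner flip
  -95

Answer: {mik/, sta_az/, trob/}


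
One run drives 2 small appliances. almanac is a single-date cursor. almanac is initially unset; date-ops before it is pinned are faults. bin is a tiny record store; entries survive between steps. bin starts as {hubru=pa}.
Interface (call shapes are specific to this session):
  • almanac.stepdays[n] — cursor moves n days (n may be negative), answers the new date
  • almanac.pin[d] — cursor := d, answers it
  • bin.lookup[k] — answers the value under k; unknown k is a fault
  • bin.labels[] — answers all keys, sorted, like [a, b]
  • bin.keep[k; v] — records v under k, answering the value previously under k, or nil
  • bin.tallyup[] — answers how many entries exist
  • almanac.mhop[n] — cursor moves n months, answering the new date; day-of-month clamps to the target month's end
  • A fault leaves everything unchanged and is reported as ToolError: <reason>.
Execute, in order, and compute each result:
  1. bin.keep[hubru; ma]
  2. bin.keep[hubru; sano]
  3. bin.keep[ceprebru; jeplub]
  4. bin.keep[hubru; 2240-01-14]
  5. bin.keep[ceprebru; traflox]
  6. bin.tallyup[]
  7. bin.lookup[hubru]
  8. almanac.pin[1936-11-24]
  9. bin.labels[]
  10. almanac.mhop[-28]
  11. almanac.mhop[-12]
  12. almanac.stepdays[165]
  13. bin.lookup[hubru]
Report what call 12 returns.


Answer: 1934-01-05

Derivation:
I call bin.keep(k='hubru', v='ma'): pa.
Using bin.keep(k='hubru', v='sano'), and see ma.
I invoke bin.keep(k='ceprebru', v='jeplub'), — result: nil.
Now I run bin.keep(k='hubru', v='2240-01-14'), → sano.
Invoking bin.keep(k='ceprebru', v='traflox'), and see jeplub.
Calling bin.tallyup(), which returns 2.
Using bin.lookup(k='hubru'), which returns 2240-01-14.
I invoke almanac.pin(d='1936-11-24'), and get 1936-11-24.
Now I run bin.labels(), — result: [ceprebru, hubru].
Now I run almanac.mhop(n='-28'): 1934-07-24.
I try almanac.mhop(n='-12'), and observe 1933-07-24.
Invoking almanac.stepdays(n='165'): 1934-01-05.
Using bin.lookup(k='hubru'), — result: 2240-01-14.


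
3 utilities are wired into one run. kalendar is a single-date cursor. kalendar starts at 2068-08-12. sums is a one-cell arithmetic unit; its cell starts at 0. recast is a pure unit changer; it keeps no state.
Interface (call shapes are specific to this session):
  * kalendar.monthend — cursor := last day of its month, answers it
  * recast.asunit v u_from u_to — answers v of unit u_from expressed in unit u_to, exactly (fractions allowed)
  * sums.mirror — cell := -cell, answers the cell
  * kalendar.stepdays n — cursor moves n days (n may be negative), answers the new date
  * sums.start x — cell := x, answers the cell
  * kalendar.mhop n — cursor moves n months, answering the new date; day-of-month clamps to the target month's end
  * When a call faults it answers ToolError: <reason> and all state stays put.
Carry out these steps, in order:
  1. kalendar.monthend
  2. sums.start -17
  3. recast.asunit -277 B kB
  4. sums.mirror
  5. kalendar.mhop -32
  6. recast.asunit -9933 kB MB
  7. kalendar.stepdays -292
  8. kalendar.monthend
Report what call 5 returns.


Answer: 2065-12-31

Derivation:
~$ kalendar.monthend
:: 2068-08-31
~$ sums.start x: -17
:: -17
~$ recast.asunit v: -277 u_from: B u_to: kB
:: -277/1000
~$ sums.mirror
:: 17
~$ kalendar.mhop n: -32
:: 2065-12-31
~$ recast.asunit v: -9933 u_from: kB u_to: MB
:: -9933/1000
~$ kalendar.stepdays n: -292
:: 2065-03-14
~$ kalendar.monthend
:: 2065-03-31


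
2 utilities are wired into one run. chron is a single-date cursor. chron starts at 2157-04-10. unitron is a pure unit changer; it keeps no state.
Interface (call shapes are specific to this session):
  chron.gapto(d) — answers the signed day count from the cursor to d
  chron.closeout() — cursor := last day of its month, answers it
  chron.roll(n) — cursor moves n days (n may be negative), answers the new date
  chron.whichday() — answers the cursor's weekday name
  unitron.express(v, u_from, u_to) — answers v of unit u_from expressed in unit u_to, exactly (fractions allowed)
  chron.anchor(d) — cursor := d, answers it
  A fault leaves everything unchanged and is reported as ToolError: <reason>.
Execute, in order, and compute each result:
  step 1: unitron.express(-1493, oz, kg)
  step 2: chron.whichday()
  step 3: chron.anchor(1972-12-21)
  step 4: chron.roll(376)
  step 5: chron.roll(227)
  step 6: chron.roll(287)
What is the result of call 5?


Step: unitron.express[v='-1493'; u_from='oz'; u_to='kg']
Result: -67721340841/1600000000
Step: chron.whichday[]
Result: Sunday
Step: chron.anchor[d='1972-12-21']
Result: 1972-12-21
Step: chron.roll[n='376']
Result: 1974-01-01
Step: chron.roll[n='227']
Result: 1974-08-16
Step: chron.roll[n='287']
Result: 1975-05-30

Answer: 1974-08-16


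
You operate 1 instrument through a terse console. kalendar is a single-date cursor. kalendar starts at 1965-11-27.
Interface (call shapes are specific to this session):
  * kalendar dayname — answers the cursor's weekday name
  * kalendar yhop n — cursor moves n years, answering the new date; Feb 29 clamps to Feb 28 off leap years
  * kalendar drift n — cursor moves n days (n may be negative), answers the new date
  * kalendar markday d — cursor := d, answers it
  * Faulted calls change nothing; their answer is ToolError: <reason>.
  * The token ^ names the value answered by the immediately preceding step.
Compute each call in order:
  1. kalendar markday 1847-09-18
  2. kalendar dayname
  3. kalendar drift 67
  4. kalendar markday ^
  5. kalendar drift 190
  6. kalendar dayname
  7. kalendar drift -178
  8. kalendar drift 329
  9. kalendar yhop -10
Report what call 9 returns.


% kalendar markday 1847-09-18
= 1847-09-18
% kalendar dayname
= Saturday
% kalendar drift 67
= 1847-11-24
% kalendar markday ^
= 1847-11-24
% kalendar drift 190
= 1848-06-01
% kalendar dayname
= Thursday
% kalendar drift -178
= 1847-12-06
% kalendar drift 329
= 1848-10-30
% kalendar yhop -10
= 1838-10-30

Answer: 1838-10-30


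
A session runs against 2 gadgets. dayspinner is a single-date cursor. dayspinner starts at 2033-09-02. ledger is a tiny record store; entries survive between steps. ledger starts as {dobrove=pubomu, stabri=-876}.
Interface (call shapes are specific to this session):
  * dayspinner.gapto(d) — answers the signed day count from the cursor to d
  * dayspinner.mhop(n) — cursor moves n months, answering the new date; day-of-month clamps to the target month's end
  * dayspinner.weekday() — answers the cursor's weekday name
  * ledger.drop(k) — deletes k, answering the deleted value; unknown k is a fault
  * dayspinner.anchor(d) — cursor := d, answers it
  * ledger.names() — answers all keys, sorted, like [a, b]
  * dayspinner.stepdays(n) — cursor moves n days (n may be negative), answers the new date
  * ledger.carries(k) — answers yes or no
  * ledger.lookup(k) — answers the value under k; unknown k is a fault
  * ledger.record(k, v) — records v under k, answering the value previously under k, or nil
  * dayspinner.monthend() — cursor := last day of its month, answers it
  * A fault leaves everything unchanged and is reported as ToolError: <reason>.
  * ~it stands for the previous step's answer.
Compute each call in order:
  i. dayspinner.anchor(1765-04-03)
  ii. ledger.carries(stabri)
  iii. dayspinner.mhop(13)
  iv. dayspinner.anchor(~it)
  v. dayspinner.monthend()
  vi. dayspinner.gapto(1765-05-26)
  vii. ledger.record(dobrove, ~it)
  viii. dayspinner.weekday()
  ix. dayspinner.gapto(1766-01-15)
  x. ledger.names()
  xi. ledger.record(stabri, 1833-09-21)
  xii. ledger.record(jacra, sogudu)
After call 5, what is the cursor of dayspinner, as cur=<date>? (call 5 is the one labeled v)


Answer: cur=1766-05-31

Derivation:
;; anchor(d: 1765-04-03) ~> 1765-04-03
;; carries(k: stabri) ~> yes
;; mhop(n: 13) ~> 1766-05-03
;; anchor(d: ~it) ~> 1766-05-03
;; monthend() ~> 1766-05-31
;; gapto(d: 1765-05-26) ~> -370
;; record(k: dobrove, v: ~it) ~> pubomu
;; weekday() ~> Saturday
;; gapto(d: 1766-01-15) ~> -136
;; names() ~> [dobrove, stabri]
;; record(k: stabri, v: 1833-09-21) ~> -876
;; record(k: jacra, v: sogudu) ~> nil


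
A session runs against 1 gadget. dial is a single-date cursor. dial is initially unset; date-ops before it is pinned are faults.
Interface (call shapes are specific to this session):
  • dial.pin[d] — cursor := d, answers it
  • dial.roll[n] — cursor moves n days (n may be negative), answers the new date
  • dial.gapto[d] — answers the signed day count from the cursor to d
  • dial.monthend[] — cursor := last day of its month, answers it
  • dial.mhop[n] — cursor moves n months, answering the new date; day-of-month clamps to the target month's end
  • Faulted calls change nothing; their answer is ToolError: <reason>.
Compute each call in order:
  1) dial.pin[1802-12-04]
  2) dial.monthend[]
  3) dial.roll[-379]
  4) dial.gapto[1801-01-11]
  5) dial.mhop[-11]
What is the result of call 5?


Answer: 1801-01-17

Derivation:
Do: dial.pin[d='1802-12-04']
See: 1802-12-04
Do: dial.monthend[]
See: 1802-12-31
Do: dial.roll[n='-379']
See: 1801-12-17
Do: dial.gapto[d='1801-01-11']
See: -340
Do: dial.mhop[n='-11']
See: 1801-01-17


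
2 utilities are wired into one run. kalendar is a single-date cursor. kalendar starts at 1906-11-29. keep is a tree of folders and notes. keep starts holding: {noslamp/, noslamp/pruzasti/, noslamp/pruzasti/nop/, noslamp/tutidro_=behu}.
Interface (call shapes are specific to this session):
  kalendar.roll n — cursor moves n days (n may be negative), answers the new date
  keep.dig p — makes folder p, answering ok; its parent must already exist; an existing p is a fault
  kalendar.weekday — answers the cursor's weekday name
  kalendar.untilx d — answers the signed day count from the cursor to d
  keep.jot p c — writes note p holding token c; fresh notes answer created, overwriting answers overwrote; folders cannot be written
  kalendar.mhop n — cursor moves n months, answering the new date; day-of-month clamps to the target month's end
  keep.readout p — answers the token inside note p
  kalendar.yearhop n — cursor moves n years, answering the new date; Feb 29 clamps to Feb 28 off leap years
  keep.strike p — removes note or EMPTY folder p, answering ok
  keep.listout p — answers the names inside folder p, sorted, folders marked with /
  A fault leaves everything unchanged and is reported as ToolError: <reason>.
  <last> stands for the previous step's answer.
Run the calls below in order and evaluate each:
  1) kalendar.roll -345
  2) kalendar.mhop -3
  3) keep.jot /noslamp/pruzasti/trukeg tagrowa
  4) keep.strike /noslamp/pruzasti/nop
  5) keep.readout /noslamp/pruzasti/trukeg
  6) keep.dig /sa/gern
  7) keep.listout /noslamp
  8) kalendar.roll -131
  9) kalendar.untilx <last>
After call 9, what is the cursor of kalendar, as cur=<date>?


==> roll(-345)
<== 1905-12-19
==> mhop(-3)
<== 1905-09-19
==> jot(/noslamp/pruzasti/trukeg, tagrowa)
<== created
==> strike(/noslamp/pruzasti/nop)
<== ok
==> readout(/noslamp/pruzasti/trukeg)
<== tagrowa
==> dig(/sa/gern)
<== ToolError: no parent
==> listout(/noslamp)
<== [pruzasti/, tutidro_]
==> roll(-131)
<== 1905-05-11
==> untilx(<last>)
<== 0

Answer: cur=1905-05-11


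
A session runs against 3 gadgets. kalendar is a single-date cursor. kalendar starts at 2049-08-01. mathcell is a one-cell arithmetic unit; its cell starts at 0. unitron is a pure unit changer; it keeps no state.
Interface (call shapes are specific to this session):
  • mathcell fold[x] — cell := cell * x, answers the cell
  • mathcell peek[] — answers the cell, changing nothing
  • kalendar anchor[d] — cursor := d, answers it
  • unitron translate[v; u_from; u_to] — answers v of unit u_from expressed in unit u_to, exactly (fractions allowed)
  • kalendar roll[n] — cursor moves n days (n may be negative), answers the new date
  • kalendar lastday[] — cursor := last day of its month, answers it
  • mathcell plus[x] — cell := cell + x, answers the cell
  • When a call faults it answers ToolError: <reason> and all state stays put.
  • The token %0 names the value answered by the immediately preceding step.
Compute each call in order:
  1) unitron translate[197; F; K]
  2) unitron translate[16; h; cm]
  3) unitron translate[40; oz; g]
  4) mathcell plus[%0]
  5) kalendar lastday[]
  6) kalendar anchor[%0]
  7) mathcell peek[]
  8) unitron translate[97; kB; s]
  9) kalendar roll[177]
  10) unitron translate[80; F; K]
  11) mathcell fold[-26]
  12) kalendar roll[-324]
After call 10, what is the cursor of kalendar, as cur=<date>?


Answer: cur=2050-02-24

Derivation:
! 1. unitron translate(v=197, u_from=F, u_to=K) => 21889/60
! 2. unitron translate(v=16, u_from=h, u_to=cm) => ToolError: incompatible units
! 3. unitron translate(v=40, u_from=oz, u_to=g) => 45359237/40000
! 4. mathcell plus(x=%0) => 45359237/40000
! 5. kalendar lastday() => 2049-08-31
! 6. kalendar anchor(d=%0) => 2049-08-31
! 7. mathcell peek() => 45359237/40000
! 8. unitron translate(v=97, u_from=kB, u_to=s) => ToolError: incompatible units
! 9. kalendar roll(n=177) => 2050-02-24
! 10. unitron translate(v=80, u_from=F, u_to=K) => 17989/60
! 11. mathcell fold(x=-26) => -589670081/20000
! 12. kalendar roll(n=-324) => 2049-04-06
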